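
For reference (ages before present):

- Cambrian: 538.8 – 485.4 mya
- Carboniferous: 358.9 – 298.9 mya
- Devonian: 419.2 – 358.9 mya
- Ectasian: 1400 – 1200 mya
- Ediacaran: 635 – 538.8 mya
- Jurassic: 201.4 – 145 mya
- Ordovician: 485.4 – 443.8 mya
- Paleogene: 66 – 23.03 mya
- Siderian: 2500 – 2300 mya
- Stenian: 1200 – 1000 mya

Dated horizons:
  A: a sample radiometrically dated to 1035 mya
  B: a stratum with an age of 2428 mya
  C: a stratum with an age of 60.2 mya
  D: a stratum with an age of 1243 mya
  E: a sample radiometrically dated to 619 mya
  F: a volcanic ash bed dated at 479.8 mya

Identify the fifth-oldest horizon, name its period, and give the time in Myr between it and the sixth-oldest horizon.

F, in the Ordovician; 419.6 million years to C

Larger Ma means older, so oldest first: B 2428 > D 1243 > A 1035 > E 619 > F 479.8 > C 60.2.
Counting 5 along gives F (479.8 Ma); the excerpt puts that inside the Ordovician, 485.4–443.8 Ma.
Next in line is C (60.2 Ma), and 479.8 − 60.2 = 419.6 Myr.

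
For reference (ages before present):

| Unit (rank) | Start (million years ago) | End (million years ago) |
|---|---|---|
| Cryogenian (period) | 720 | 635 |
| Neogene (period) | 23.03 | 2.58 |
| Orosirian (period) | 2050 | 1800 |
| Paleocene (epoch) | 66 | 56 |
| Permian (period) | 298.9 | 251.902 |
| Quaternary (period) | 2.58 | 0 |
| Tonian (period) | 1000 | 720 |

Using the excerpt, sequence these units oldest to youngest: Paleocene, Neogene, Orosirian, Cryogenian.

Orosirian, then Cryogenian, then Paleocene, then Neogene

Sorting by start age (descending Ma, since larger Ma = older): Orosirian start 2050, Cryogenian start 720, Paleocene start 66, Neogene start 23.03.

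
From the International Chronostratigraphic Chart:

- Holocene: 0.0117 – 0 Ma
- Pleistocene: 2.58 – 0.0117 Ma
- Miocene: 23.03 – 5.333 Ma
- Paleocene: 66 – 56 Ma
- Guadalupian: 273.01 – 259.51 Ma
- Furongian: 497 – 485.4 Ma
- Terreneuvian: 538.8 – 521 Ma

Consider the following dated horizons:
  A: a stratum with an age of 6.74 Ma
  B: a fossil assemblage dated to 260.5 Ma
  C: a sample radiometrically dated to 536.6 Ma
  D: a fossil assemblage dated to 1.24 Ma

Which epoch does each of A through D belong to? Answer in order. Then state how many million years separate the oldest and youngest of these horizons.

A — Miocene; B — Guadalupian; C — Terreneuvian; D — Pleistocene; span 535.36 million years

Match each age against the start–end ranges in the excerpt: A = 6.74 Ma → Miocene (23.03–5.333); B = 260.5 Ma → Guadalupian (273.01–259.51); C = 536.6 Ma → Terreneuvian (538.8–521); D = 1.24 Ma → Pleistocene (2.58–0.0117).
The largest age is 536.6 Ma and the smallest is 1.24 Ma; their difference is 535.36 Myr.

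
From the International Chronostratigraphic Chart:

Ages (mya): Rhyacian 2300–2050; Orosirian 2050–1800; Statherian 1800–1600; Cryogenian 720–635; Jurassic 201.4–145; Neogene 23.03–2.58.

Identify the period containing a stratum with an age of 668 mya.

Cryogenian

668 Ma lies between 720 and 635 Ma, so it falls in the Cryogenian.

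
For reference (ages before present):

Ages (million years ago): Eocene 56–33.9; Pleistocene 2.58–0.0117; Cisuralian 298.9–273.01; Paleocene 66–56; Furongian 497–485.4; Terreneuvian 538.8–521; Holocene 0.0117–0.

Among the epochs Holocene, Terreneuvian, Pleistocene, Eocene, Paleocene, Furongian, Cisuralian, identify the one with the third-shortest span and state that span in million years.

Paleocene, 10 million years

Start − end for each: Holocene 0.0117 − 0 = 0.0117; Terreneuvian 538.8 − 521 = 17.8; Pleistocene 2.58 − 0.0117 = 2.5683; Eocene 56 − 33.9 = 22.1; Paleocene 66 − 56 = 10; Furongian 497 − 485.4 = 11.6; Cisuralian 298.9 − 273.01 = 25.89.
Ranking these from shortest: Holocene < Pleistocene < Paleocene < Furongian < Terreneuvian < Eocene < Cisuralian.
Position 3 in that ranking is Paleocene, which lasted 10 Myr.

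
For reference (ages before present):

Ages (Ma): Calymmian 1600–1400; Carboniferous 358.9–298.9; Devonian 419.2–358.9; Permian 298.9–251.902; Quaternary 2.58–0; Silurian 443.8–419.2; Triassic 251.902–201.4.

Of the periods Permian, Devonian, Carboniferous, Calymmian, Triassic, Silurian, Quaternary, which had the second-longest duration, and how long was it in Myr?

Devonian, 60.3 million years

Durations: Permian 46.998; Devonian 60.3; Carboniferous 60; Calymmian 200; Triassic 50.502; Silurian 24.6; Quaternary 2.58 Myr.
Sorted longest-first: Calymmian (200), Devonian (60.3), Carboniferous (60), Triassic (50.502), Permian (46.998), Silurian (24.6), Quaternary (2.58).
The second longest is Devonian at 60.3 Myr.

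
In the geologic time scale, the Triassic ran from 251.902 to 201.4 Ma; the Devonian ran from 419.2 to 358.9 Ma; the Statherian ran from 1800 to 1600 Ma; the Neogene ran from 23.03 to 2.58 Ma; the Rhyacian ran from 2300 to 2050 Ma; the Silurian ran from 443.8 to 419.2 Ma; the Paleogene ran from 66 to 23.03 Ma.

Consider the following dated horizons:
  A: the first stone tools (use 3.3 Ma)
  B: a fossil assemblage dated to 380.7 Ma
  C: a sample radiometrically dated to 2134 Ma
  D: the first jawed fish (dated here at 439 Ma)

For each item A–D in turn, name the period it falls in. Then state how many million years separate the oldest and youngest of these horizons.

A: 3.3 Ma lies in 23.03–2.58 Ma, so Neogene.
B: 380.7 Ma lies in 419.2–358.9 Ma, so Devonian.
C: 2134 Ma lies in 2300–2050 Ma, so Rhyacian.
D: 439 Ma lies in 443.8–419.2 Ma, so Silurian.
Oldest = 2134 Ma, youngest = 3.3 Ma → span 2130.7 Myr.

A — Neogene; B — Devonian; C — Rhyacian; D — Silurian; span 2130.7 million years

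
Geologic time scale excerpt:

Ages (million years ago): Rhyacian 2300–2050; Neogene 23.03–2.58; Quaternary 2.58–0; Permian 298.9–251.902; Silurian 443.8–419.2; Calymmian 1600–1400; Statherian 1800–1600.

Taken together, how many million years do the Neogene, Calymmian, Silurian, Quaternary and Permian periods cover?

294.628 million years

Each duration: Neogene = 20.45; Calymmian = 200; Silurian = 24.6; Quaternary = 2.58; Permian = 46.998.
Sum: 20.45 + 200 + 24.6 + 2.58 + 46.998 = 294.628 Myr.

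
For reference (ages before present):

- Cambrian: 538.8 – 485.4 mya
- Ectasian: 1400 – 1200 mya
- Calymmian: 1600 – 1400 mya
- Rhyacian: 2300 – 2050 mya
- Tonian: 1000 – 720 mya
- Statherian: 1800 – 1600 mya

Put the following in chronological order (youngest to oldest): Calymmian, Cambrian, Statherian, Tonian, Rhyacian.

Read off each span (Ma): Calymmian 1600–1400; Cambrian 538.8–485.4; Statherian 1800–1600; Tonian 1000–720; Rhyacian 2300–2050.
Larger Ma is older, so oldest→youngest is Rhyacian, Statherian, Calymmian, Tonian, Cambrian; reverse it for youngest→oldest.

Cambrian → Tonian → Calymmian → Statherian → Rhyacian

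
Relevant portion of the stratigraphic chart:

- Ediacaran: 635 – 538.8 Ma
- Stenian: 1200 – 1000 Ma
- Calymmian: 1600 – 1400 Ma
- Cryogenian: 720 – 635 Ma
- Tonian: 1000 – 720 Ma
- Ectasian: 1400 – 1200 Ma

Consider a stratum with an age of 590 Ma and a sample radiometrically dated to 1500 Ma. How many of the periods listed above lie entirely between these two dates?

The older date is 1500 Ma and the younger is 590 Ma.
Periods with start < 1500 and end > 590 Ma: Ectasian (1400–1200), Stenian (1200–1000), Tonian (1000–720), Cryogenian (720–635).
That is 4 complete periods.

4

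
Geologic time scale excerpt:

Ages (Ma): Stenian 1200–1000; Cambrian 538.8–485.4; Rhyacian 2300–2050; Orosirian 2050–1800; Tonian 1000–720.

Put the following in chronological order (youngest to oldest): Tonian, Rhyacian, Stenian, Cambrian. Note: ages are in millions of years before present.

Cambrian, then Tonian, then Stenian, then Rhyacian

The oldest of these is Rhyacian (starts 2300 Ma) and the youngest is Cambrian (ends 485.4 Ma).
In between, by decreasing start age: Stenian (1200), Tonian (1000).
Listing youngest first means reversing that sequence.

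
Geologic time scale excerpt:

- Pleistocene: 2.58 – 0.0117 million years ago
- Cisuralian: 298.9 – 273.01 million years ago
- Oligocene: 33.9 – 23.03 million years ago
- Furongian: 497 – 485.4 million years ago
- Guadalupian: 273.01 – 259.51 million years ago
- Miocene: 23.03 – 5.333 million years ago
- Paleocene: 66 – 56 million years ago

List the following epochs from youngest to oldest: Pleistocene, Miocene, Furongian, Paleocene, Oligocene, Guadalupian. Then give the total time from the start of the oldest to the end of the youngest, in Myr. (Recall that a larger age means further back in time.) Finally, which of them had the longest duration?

Pleistocene, Miocene, Oligocene, Paleocene, Guadalupian, Furongian; total span 496.9883 Myr; longest is Miocene

Start ages (Ma): Furongian 497, Guadalupian 273.01, Paleocene 66, Oligocene 33.9, Miocene 23.03, Pleistocene 2.58.
Ordered youngest to oldest: Pleistocene, Miocene, Oligocene, Paleocene, Guadalupian, Furongian.
Span = 497 − 0.0117 = 496.9883 Myr.
Durations: Guadalupian 13.5, Oligocene 10.87, Paleocene 10, Furongian 11.6, Miocene 17.697, Pleistocene 2.5683 → longest is Miocene (17.697 Myr).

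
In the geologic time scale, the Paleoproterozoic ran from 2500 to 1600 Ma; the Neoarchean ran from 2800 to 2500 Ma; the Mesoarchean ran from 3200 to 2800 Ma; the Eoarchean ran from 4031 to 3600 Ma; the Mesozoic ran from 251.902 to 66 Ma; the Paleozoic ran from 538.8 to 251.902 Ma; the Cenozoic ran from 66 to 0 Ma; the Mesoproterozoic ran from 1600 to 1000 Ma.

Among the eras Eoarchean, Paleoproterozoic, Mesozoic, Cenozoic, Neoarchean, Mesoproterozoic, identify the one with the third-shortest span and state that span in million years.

Neoarchean, 300 million years

Durations: Eoarchean 431; Paleoproterozoic 900; Mesozoic 185.902; Cenozoic 66; Neoarchean 300; Mesoproterozoic 600 Myr.
Sorted shortest-first: Cenozoic (66), Mesozoic (185.902), Neoarchean (300), Eoarchean (431), Mesoproterozoic (600), Paleoproterozoic (900).
The third shortest is Neoarchean at 300 Myr.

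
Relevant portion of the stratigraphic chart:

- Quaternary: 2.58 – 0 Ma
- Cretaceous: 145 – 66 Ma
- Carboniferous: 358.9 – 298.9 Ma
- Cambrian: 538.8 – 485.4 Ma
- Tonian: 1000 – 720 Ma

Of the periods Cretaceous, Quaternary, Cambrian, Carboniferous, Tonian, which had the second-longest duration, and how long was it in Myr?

Durations: Cretaceous 79; Quaternary 2.58; Cambrian 53.4; Carboniferous 60; Tonian 280 Myr.
Sorted longest-first: Tonian (280), Cretaceous (79), Carboniferous (60), Cambrian (53.4), Quaternary (2.58).
The second longest is Cretaceous at 79 Myr.

Cretaceous, 79 million years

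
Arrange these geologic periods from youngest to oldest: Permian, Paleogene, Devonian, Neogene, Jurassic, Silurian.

Neogene → Paleogene → Jurassic → Permian → Devonian → Silurian

Era membership (oldest first within each) — Paleozoic: Silurian, Devonian, Permian; Mesozoic: Jurassic; Cenozoic: Paleogene, Neogene. Paleozoic precedes Mesozoic, which precedes Cenozoic. Concatenating the groups in that era order and then reversing gives youngest to oldest.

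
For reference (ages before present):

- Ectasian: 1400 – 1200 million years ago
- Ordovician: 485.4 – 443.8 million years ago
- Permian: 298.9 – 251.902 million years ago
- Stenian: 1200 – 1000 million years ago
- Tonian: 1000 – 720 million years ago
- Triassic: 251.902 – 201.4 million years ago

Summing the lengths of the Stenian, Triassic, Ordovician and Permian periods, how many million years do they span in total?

Each duration: Stenian = 200; Triassic = 50.502; Ordovician = 41.6; Permian = 46.998.
Sum: 200 + 50.502 + 41.6 + 46.998 = 339.1 Myr.

339.1 million years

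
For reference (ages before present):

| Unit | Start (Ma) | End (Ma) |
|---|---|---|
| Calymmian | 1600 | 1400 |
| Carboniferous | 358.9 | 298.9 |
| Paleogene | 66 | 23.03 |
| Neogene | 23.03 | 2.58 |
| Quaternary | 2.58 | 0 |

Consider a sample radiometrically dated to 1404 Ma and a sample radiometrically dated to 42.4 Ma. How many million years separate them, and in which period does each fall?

1361.6 million years apart; the first in the Calymmian, the second in the Paleogene

Elapsed time: 1404 − 42.4 = 1361.6 Myr.
1404 Ma lies within 1600–1400 Ma: Calymmian.
42.4 Ma lies within 66–23.03 Ma: Paleogene.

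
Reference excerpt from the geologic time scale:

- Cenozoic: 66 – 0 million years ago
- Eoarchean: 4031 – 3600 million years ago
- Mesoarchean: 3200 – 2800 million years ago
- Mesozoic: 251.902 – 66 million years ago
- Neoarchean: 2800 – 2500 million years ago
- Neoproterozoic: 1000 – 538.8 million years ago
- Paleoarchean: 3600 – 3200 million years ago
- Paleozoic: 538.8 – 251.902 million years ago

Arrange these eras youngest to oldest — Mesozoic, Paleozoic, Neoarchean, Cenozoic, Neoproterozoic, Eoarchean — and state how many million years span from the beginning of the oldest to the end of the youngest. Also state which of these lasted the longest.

From the excerpt: Mesozoic 251.902–66; Paleozoic 538.8–251.902; Neoarchean 2800–2500; Cenozoic 66–0; Neoproterozoic 1000–538.8; Eoarchean 4031–3600 (Ma).
Larger Ma is earlier, so the oldest is Eoarchean and the youngest is Cenozoic; youngest to oldest: Cenozoic, Mesozoic, Paleozoic, Neoproterozoic, Neoarchean, Eoarchean.
Oldest start 4031 minus youngest end 0 gives 4031 Myr overall.
Individual lengths (start − end): Cenozoic 66; Eoarchean 431; Neoproterozoic 461.2; Mesozoic 185.902; Paleozoic 286.898; Neoarchean 300. The largest is Neoproterozoic at 461.2 Myr.

Cenozoic, Mesozoic, Paleozoic, Neoproterozoic, Neoarchean, Eoarchean; total span 4031 Myr; longest is Neoproterozoic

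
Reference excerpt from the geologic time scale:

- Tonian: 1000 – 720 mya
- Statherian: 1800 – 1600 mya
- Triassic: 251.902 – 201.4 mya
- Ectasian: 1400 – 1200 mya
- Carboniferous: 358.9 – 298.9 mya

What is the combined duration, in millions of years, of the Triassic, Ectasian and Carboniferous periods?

310.502 million years

Duration is start − end for each: (251.902 − 201.4) + (1400 − 1200) + (358.9 − 298.9).
That is 50.502 + 200 + 60, which totals 310.502 million years.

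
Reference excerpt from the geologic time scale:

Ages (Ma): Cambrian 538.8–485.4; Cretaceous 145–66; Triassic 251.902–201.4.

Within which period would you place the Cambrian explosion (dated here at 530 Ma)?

530 Ma lies between 538.8 and 485.4 Ma, so it falls in the Cambrian.

Cambrian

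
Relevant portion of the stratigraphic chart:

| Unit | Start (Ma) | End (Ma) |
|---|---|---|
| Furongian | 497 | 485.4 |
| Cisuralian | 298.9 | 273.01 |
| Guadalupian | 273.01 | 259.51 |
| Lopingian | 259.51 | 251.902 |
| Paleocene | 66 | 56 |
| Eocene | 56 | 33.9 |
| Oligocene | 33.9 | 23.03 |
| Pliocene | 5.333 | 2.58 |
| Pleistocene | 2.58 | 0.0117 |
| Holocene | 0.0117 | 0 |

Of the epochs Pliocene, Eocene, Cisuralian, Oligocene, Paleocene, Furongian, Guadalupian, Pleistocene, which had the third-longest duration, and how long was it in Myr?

Start − end for each: Pliocene 5.333 − 2.58 = 2.753; Eocene 56 − 33.9 = 22.1; Cisuralian 298.9 − 273.01 = 25.89; Oligocene 33.9 − 23.03 = 10.87; Paleocene 66 − 56 = 10; Furongian 497 − 485.4 = 11.6; Guadalupian 273.01 − 259.51 = 13.5; Pleistocene 2.58 − 0.0117 = 2.5683.
Ranking these from longest: Cisuralian > Eocene > Guadalupian > Furongian > Oligocene > Paleocene > Pliocene > Pleistocene.
Position 3 in that ranking is Guadalupian, which lasted 13.5 Myr.

Guadalupian, 13.5 million years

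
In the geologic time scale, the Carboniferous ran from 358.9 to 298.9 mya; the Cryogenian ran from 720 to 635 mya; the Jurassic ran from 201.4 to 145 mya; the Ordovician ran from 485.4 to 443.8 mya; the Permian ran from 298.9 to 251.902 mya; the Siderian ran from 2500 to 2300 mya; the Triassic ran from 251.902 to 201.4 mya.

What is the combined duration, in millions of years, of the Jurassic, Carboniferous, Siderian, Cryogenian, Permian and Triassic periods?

Each duration: Jurassic = 56.4; Carboniferous = 60; Siderian = 200; Cryogenian = 85; Permian = 46.998; Triassic = 50.502.
Sum: 56.4 + 60 + 200 + 85 + 46.998 + 50.502 = 498.9 Myr.

498.9 million years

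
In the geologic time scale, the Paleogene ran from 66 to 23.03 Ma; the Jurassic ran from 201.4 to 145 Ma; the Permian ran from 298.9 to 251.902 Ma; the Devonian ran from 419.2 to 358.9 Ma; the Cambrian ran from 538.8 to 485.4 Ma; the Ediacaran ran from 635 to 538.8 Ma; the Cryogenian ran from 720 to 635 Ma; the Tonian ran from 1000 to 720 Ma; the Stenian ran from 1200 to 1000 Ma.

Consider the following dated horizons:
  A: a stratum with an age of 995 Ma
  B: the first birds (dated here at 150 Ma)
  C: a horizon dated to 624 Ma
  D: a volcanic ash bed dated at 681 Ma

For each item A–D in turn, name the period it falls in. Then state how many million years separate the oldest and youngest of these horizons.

A — Tonian; B — Jurassic; C — Ediacaran; D — Cryogenian; span 845 million years

A: 995 Ma lies in 1000–720 Ma, so Tonian.
B: 150 Ma lies in 201.4–145 Ma, so Jurassic.
C: 624 Ma lies in 635–538.8 Ma, so Ediacaran.
D: 681 Ma lies in 720–635 Ma, so Cryogenian.
Oldest = 995 Ma, youngest = 150 Ma → span 845 Myr.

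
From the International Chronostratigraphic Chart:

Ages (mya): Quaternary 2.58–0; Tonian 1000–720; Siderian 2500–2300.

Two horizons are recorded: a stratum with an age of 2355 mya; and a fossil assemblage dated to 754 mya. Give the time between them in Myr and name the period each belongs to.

Elapsed time: 2355 − 754 = 1601 Myr.
2355 Ma lies within 2500–2300 Ma: Siderian.
754 Ma lies within 1000–720 Ma: Tonian.

1601 million years apart; the first in the Siderian, the second in the Tonian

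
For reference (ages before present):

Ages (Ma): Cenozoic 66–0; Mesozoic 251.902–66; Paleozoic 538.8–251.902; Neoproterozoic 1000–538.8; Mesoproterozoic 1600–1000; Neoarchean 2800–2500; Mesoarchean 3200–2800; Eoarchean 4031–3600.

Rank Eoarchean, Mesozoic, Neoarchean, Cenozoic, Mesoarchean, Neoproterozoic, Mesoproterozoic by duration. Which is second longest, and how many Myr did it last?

Neoproterozoic, 461.2 million years

Start − end for each: Eoarchean 4031 − 3600 = 431; Mesozoic 251.902 − 66 = 185.902; Neoarchean 2800 − 2500 = 300; Cenozoic 66 − 0 = 66; Mesoarchean 3200 − 2800 = 400; Neoproterozoic 1000 − 538.8 = 461.2; Mesoproterozoic 1600 − 1000 = 600.
Ranking these from longest: Mesoproterozoic > Neoproterozoic > Eoarchean > Mesoarchean > Neoarchean > Mesozoic > Cenozoic.
Position 2 in that ranking is Neoproterozoic, which lasted 461.2 Myr.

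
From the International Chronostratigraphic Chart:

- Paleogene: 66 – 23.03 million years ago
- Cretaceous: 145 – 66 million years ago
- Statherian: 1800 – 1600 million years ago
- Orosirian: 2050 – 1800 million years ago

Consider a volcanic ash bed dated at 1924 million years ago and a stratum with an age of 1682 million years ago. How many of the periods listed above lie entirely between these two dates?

0

The older date is 1924 Ma and the younger is 1682 Ma.
No period both begins after 1924 Ma and ends before 1682 Ma, so the count is 0.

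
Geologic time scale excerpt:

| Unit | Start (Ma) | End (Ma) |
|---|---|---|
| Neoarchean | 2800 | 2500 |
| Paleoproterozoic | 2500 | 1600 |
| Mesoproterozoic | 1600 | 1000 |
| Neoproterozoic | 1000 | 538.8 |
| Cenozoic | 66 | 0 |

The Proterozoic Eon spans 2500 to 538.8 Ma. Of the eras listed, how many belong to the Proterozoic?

Eras inside 2500–538.8 Ma: Paleoproterozoic, Mesoproterozoic, Neoproterozoic — 3 in total.

3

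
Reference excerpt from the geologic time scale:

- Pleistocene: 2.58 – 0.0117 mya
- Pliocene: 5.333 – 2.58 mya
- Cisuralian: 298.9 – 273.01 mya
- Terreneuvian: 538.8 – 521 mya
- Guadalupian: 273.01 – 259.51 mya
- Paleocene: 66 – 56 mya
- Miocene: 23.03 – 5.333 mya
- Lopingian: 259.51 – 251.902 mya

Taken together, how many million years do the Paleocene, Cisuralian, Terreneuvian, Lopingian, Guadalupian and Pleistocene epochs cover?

77.3663 million years

Duration is start − end for each: (66 − 56) + (298.9 − 273.01) + (538.8 − 521) + (259.51 − 251.902) + (273.01 − 259.51) + (2.58 − 0.0117).
That is 10 + 25.89 + 17.8 + 7.608 + 13.5 + 2.5683, which totals 77.3663 million years.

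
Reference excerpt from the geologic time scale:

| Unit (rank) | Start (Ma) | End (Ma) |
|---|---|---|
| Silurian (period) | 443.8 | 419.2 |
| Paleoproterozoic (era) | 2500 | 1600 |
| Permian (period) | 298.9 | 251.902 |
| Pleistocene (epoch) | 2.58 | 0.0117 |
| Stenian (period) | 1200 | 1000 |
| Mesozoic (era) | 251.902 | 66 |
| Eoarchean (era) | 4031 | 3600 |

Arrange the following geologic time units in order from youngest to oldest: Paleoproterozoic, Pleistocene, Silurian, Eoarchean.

The oldest of these is Eoarchean (starts 4031 Ma) and the youngest is Pleistocene (ends 0.0117 Ma).
In between, by decreasing start age: Paleoproterozoic (2500), Silurian (443.8).
Listing youngest first means reversing that sequence.

Pleistocene, Silurian, Paleoproterozoic, Eoarchean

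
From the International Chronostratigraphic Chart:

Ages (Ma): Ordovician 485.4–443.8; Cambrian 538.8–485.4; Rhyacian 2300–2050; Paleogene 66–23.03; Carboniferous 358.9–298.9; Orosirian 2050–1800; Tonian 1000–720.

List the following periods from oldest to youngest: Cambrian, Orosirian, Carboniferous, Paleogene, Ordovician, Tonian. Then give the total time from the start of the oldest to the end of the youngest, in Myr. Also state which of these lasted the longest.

From the excerpt: Cambrian 538.8–485.4; Orosirian 2050–1800; Carboniferous 358.9–298.9; Paleogene 66–23.03; Ordovician 485.4–443.8; Tonian 1000–720 (Ma).
Larger Ma is earlier, so the oldest is Orosirian and the youngest is Paleogene; oldest to youngest: Orosirian, Tonian, Cambrian, Ordovician, Carboniferous, Paleogene.
Oldest start 2050 minus youngest end 23.03 gives 2026.97 Myr overall.
Individual lengths (start − end): Cambrian 53.4; Ordovician 41.6; Carboniferous 60; Paleogene 42.97; Tonian 280; Orosirian 250. The largest is Tonian at 280 Myr.

Orosirian, Tonian, Cambrian, Ordovician, Carboniferous, Paleogene; total span 2026.97 Myr; longest is Tonian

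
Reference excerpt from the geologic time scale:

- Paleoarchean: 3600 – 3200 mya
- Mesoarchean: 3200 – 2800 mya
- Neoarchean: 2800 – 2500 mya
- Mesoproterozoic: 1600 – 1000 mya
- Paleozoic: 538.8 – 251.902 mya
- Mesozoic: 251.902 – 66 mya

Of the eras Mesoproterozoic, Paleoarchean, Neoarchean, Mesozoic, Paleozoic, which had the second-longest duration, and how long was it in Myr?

Paleoarchean, 400 million years

Start − end for each: Mesoproterozoic 1600 − 1000 = 600; Paleoarchean 3600 − 3200 = 400; Neoarchean 2800 − 2500 = 300; Mesozoic 251.902 − 66 = 185.902; Paleozoic 538.8 − 251.902 = 286.898.
Ranking these from longest: Mesoproterozoic > Paleoarchean > Neoarchean > Paleozoic > Mesozoic.
Position 2 in that ranking is Paleoarchean, which lasted 400 Myr.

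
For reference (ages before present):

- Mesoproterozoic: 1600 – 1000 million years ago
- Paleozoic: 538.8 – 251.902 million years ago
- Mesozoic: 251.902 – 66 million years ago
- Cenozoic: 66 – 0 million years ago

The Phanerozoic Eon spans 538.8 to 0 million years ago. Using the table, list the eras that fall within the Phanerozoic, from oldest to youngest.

Eras with both bounds inside 538.8–0 Ma: Paleozoic (538.8–251.902), Mesozoic (251.902–66), Cenozoic (66–0).

Paleozoic, Mesozoic, Cenozoic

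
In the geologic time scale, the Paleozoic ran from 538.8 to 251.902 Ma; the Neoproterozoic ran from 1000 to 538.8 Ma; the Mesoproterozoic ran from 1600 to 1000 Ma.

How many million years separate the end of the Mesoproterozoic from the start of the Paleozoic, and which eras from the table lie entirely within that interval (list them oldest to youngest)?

The Mesoproterozoic closes at 1000 Ma and the Paleozoic opens at 538.8 Ma, so the interval is 1000 − 538.8 = 461.2 Myr.
An era fits inside if it starts at or after 1000 Ma and ends at or before 538.8 Ma; oldest first that gives Neoproterozoic.

461.2 million years; Neoproterozoic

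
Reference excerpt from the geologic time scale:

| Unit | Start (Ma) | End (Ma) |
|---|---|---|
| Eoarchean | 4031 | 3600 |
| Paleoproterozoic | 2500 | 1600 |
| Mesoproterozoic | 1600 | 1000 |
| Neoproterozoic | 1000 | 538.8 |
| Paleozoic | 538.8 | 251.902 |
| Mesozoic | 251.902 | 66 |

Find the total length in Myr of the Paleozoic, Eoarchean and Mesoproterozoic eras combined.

Duration is start − end for each: (538.8 − 251.902) + (4031 − 3600) + (1600 − 1000).
That is 286.898 + 431 + 600, which totals 1317.898 million years.

1317.898 million years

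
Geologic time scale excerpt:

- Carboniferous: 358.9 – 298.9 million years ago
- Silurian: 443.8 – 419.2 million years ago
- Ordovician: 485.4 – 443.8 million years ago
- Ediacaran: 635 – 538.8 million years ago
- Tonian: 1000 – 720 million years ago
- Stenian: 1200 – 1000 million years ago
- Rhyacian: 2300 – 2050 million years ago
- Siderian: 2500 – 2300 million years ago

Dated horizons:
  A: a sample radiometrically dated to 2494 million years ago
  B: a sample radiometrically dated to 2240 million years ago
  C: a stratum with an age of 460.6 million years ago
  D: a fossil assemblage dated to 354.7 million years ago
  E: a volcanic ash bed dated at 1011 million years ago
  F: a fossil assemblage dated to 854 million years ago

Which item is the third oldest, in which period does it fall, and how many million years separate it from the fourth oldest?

Larger Ma means older, so oldest first: A 2494 > B 2240 > E 1011 > F 854 > C 460.6 > D 354.7.
Counting 3 along gives E (1011 Ma); the excerpt puts that inside the Stenian, 1200–1000 Ma.
Next in line is F (854 Ma), and 1011 − 854 = 157 Myr.

E, in the Stenian; 157 million years to F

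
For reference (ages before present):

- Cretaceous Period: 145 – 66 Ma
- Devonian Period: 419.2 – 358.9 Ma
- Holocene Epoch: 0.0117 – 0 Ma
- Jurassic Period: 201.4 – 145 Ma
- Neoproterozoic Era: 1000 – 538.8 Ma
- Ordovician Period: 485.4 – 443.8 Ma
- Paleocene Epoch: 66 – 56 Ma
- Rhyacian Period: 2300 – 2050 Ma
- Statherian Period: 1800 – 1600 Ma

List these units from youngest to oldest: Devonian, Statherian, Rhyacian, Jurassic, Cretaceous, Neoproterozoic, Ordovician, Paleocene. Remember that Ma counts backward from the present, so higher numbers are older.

Paleocene, then Cretaceous, then Jurassic, then Devonian, then Ordovician, then Neoproterozoic, then Statherian, then Rhyacian

Read off each span (Ma): Devonian 419.2–358.9; Statherian 1800–1600; Rhyacian 2300–2050; Jurassic 201.4–145; Cretaceous 145–66; Neoproterozoic 1000–538.8; Ordovician 485.4–443.8; Paleocene 66–56.
Larger Ma is older, so oldest→youngest is Rhyacian, Statherian, Neoproterozoic, Ordovician, Devonian, Jurassic, Cretaceous, Paleocene; reverse it for youngest→oldest.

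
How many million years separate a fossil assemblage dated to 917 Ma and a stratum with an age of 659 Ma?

917 − 659 = 258 million years.

258 million years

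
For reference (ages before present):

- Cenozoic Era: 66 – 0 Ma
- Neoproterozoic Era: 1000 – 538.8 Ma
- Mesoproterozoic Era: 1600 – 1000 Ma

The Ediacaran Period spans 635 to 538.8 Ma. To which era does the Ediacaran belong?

Neoproterozoic

The Ediacaran (635–538.8 Ma) lies entirely within 1000–538.8 Ma, the Neoproterozoic Era.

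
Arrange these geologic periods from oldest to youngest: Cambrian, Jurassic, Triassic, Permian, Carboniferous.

Cambrian, then Carboniferous, then Permian, then Triassic, then Jurassic

Group by era (each group listed oldest first) — Paleozoic: Cambrian, Carboniferous, Permian; Mesozoic: Triassic, Jurassic. The eras run Paleozoic → Mesozoic → Cenozoic. Concatenating the groups in that era order gives oldest to youngest directly.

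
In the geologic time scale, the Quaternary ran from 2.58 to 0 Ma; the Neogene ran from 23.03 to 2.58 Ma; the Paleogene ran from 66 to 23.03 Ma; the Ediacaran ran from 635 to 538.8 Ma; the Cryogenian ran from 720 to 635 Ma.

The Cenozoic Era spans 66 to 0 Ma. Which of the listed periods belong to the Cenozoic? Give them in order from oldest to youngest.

Periods with both bounds inside 66–0 Ma: Paleogene (66–23.03), Neogene (23.03–2.58), Quaternary (2.58–0).

Paleogene, Neogene, Quaternary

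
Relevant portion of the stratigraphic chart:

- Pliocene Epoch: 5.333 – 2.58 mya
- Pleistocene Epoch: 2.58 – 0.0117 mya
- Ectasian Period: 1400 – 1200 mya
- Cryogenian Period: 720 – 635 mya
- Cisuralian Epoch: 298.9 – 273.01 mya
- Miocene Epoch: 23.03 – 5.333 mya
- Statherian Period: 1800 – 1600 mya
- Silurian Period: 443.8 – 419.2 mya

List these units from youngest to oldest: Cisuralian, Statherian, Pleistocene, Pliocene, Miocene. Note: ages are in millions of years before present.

Pleistocene, Pliocene, Miocene, Cisuralian, Statherian

The oldest of these is Statherian (starts 1800 Ma) and the youngest is Pleistocene (ends 0.0117 Ma).
In between, by decreasing start age: Cisuralian (298.9), Miocene (23.03), Pliocene (5.333).
Listing youngest first means reversing that sequence.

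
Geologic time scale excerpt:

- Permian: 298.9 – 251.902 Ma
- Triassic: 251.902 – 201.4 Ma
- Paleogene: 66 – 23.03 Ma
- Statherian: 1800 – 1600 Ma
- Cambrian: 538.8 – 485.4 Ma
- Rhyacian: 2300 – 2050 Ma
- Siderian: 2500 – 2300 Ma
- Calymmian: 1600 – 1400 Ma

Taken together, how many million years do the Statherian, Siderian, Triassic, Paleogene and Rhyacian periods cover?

Duration is start − end for each: (1800 − 1600) + (2500 − 2300) + (251.902 − 201.4) + (66 − 23.03) + (2300 − 2050).
That is 200 + 200 + 50.502 + 42.97 + 250, which totals 743.472 million years.

743.472 million years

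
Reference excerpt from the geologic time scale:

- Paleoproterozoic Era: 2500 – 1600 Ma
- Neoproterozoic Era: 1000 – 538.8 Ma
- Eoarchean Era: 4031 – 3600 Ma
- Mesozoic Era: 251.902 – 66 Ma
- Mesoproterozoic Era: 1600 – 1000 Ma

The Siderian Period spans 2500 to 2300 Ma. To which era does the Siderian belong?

The Siderian (2500–2300 Ma) lies entirely within 2500–1600 Ma, the Paleoproterozoic Era.

Paleoproterozoic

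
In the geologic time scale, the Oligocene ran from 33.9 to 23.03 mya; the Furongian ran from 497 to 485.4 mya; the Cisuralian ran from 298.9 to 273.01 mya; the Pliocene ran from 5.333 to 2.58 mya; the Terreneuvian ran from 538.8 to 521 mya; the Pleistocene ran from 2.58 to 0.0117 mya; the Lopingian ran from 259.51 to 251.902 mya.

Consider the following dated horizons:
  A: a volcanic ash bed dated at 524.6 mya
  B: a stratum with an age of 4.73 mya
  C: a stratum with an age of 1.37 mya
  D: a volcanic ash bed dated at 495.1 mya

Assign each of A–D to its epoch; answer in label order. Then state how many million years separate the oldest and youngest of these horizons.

A: 524.6 Ma lies in 538.8–521 Ma, so Terreneuvian.
B: 4.73 Ma lies in 5.333–2.58 Ma, so Pliocene.
C: 1.37 Ma lies in 2.58–0.0117 Ma, so Pleistocene.
D: 495.1 Ma lies in 497–485.4 Ma, so Furongian.
Oldest = 524.6 Ma, youngest = 1.37 Ma → span 523.23 Myr.

A — Terreneuvian; B — Pliocene; C — Pleistocene; D — Furongian; span 523.23 million years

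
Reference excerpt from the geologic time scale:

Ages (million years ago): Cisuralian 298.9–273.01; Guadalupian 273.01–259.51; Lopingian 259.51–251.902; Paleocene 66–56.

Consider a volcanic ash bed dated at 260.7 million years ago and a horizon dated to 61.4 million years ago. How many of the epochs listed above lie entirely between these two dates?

1

The older date is 260.7 Ma and the younger is 61.4 Ma.
Epochs with start < 260.7 and end > 61.4 Ma: Lopingian (259.51–251.902).
That is 1 complete epoch.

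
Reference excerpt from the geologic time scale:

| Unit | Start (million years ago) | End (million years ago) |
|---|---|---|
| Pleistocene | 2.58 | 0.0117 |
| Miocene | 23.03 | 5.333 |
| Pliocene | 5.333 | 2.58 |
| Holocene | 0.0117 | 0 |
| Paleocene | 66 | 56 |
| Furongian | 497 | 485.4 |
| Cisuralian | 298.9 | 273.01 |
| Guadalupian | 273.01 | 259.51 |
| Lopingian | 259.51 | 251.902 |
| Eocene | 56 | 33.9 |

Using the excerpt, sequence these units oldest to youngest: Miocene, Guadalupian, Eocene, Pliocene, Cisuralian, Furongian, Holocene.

Furongian, Cisuralian, Guadalupian, Eocene, Miocene, Pliocene, Holocene

Sorting by start age (descending Ma, since larger Ma = older): Furongian start 497, Cisuralian start 298.9, Guadalupian start 273.01, Eocene start 56, Miocene start 23.03, Pliocene start 5.333, Holocene start 0.0117.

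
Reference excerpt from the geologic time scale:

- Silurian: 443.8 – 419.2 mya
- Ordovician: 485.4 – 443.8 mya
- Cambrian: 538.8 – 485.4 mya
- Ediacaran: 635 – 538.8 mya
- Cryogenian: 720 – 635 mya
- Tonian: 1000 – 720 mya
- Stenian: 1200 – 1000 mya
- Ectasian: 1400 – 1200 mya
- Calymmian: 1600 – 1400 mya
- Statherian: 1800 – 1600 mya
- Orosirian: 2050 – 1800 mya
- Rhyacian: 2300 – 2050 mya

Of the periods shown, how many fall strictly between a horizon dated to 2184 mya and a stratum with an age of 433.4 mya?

2184 Ma sits inside the Rhyacian (2300–2050) and 433.4 Ma inside the Silurian (443.8–419.2); neither of those is wholly between the two dates.
The listed periods lying completely between them are Orosirian, Statherian, Calymmian, Ectasian, Stenian, Tonian, Cryogenian, Ediacaran, Cambrian, Ordovician — 10 in all.

10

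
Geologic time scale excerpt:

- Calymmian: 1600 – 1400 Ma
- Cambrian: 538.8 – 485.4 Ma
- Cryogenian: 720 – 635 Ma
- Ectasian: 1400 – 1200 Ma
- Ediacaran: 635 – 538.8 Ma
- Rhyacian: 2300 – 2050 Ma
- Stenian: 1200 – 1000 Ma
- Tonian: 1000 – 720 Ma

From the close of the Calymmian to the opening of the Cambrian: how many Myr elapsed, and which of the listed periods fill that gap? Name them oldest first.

End of Calymmian = 1400 Ma; start of Cambrian = 538.8 Ma.
Gap = 1400 − 538.8 = 861.2 Myr.
Periods wholly inside 1400–538.8 Ma: Ectasian (1400–1200), Stenian (1200–1000), Tonian (1000–720), Cryogenian (720–635), Ediacaran (635–538.8).

861.2 million years; Ectasian, Stenian, Tonian, Cryogenian, Ediacaran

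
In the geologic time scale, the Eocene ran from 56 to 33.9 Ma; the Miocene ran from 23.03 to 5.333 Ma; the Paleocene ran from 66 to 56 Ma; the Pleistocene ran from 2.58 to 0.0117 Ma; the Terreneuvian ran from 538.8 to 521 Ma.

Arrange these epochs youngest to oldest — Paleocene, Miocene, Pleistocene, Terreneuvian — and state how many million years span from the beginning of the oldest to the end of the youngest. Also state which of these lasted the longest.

Pleistocene → Miocene → Paleocene → Terreneuvian; total span 538.7883 Myr; longest is Terreneuvian

Start ages (Ma): Terreneuvian 538.8, Paleocene 66, Miocene 23.03, Pleistocene 2.58.
Ordered youngest to oldest: Pleistocene, Miocene, Paleocene, Terreneuvian.
Span = 538.8 − 0.0117 = 538.7883 Myr.
Durations: Miocene 17.697, Paleocene 10, Pleistocene 2.5683, Terreneuvian 17.8 → longest is Terreneuvian (17.8 Myr).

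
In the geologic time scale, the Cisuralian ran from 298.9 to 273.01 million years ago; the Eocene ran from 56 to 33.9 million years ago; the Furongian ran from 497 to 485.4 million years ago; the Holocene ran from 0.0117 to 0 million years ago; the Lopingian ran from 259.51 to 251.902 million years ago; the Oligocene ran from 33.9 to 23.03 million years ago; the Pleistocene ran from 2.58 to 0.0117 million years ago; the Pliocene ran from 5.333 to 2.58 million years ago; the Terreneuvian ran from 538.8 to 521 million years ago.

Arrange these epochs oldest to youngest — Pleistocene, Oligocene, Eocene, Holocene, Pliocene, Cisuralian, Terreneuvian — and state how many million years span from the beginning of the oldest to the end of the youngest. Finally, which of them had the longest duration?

Terreneuvian, Cisuralian, Eocene, Oligocene, Pliocene, Pleistocene, Holocene; total span 538.8 Myr; longest is Cisuralian

From the excerpt: Pleistocene 2.58–0.0117; Oligocene 33.9–23.03; Eocene 56–33.9; Holocene 0.0117–0; Pliocene 5.333–2.58; Cisuralian 298.9–273.01; Terreneuvian 538.8–521 (Ma).
Larger Ma is earlier, so the oldest is Terreneuvian and the youngest is Holocene; oldest to youngest: Terreneuvian, Cisuralian, Eocene, Oligocene, Pliocene, Pleistocene, Holocene.
Oldest start 538.8 minus youngest end 0 gives 538.8 Myr overall.
Individual lengths (start − end): Eocene 22.1; Terreneuvian 17.8; Holocene 0.0117; Pleistocene 2.5683; Oligocene 10.87; Cisuralian 25.89; Pliocene 2.753. The largest is Cisuralian at 25.89 Myr.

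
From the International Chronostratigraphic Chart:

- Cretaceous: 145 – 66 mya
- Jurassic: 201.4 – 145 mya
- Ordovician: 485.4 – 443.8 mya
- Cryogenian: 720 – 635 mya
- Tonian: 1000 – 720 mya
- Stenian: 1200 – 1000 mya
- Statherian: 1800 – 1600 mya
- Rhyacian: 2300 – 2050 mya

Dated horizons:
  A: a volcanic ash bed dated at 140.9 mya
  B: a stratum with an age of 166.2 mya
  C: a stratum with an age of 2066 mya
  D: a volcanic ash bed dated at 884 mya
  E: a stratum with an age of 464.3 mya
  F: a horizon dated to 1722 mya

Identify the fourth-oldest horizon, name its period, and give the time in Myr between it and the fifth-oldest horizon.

E, in the Ordovician; 298.1 million years to B

Sorted oldest-first by Ma: C (2066), F (1722), D (884), E (464.3), B (166.2), A (140.9).
The fourth oldest is E at 464.3 Ma, which lies in 485.4–443.8 Ma: the Ordovician.
The fifth oldest is B at 166.2 Ma; separation = |464.3 − 166.2| = 298.1 Myr.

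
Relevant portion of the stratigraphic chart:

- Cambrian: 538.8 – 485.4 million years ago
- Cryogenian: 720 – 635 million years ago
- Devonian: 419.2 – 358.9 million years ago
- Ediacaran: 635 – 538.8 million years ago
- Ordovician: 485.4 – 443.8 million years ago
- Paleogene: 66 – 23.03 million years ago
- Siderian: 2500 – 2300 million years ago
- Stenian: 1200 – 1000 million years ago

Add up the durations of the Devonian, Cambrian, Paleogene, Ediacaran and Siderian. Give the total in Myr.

Duration is start − end for each: (419.2 − 358.9) + (538.8 − 485.4) + (66 − 23.03) + (635 − 538.8) + (2500 − 2300).
That is 60.3 + 53.4 + 42.97 + 96.2 + 200, which totals 452.87 million years.

452.87 million years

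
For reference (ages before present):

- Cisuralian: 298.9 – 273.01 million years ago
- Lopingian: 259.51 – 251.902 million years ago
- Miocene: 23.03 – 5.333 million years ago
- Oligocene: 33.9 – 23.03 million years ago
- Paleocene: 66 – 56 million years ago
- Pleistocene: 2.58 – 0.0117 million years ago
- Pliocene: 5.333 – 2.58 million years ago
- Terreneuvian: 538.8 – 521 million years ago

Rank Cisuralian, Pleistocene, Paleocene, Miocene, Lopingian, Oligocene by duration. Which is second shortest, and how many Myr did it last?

Start − end for each: Cisuralian 298.9 − 273.01 = 25.89; Pleistocene 2.58 − 0.0117 = 2.5683; Paleocene 66 − 56 = 10; Miocene 23.03 − 5.333 = 17.697; Lopingian 259.51 − 251.902 = 7.608; Oligocene 33.9 − 23.03 = 10.87.
Ranking these from shortest: Pleistocene < Lopingian < Paleocene < Oligocene < Miocene < Cisuralian.
Position 2 in that ranking is Lopingian, which lasted 7.608 Myr.

Lopingian, 7.608 million years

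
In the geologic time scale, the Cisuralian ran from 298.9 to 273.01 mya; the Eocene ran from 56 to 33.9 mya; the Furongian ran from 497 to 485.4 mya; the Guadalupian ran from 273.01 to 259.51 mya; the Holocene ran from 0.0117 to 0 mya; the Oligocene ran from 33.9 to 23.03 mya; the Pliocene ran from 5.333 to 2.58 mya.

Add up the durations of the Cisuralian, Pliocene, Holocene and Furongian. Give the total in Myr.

40.2547 million years

Each duration: Cisuralian = 25.89; Pliocene = 2.753; Holocene = 0.0117; Furongian = 11.6.
Sum: 25.89 + 2.753 + 0.0117 + 11.6 = 40.2547 Myr.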